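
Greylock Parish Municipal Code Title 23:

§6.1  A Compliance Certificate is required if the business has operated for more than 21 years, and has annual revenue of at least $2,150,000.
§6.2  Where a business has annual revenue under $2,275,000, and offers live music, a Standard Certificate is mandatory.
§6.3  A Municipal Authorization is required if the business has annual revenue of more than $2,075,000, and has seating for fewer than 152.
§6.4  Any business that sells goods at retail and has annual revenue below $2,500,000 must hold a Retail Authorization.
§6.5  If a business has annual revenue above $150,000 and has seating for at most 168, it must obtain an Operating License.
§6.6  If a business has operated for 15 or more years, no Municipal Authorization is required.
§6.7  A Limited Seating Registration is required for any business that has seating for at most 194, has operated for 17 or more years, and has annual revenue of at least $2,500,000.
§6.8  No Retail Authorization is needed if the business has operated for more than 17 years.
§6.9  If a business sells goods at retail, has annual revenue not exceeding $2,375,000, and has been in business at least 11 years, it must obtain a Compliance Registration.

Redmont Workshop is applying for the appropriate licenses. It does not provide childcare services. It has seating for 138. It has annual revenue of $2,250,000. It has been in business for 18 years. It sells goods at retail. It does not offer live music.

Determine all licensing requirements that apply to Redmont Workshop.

Compliance Registration, Operating License

§6.1 years in business 18 ≤ 21; revenue $2,250,000 ≥ $2,150,000 → Compliance Certificate not required.
§6.2 revenue $2,250,000 < $2,275,000; does not offer live music → Standard Certificate not required.
§6.3 revenue $2,250,000 > $2,075,000; seating 138 < 152 → Municipal Authorization required.
§6.4 sells goods at retail; revenue $2,250,000 < $2,500,000 → Retail Authorization required.
§6.5 revenue $2,250,000 > $150,000; seating 138 ≤ 168 → Operating License required.
§6.6 years in business 18 ≥ 15 → exempt from Municipal Authorization.
§6.7 seating 138 ≤ 194; years in business 18 ≥ 17; revenue $2,250,000 < $2,500,000 → Limited Seating Registration not required.
§6.8 years in business 18 > 17 → exempt from Retail Authorization.
§6.9 sells goods at retail; revenue $2,250,000 ≤ $2,375,000; years in business 18 ≥ 11 → Compliance Registration required.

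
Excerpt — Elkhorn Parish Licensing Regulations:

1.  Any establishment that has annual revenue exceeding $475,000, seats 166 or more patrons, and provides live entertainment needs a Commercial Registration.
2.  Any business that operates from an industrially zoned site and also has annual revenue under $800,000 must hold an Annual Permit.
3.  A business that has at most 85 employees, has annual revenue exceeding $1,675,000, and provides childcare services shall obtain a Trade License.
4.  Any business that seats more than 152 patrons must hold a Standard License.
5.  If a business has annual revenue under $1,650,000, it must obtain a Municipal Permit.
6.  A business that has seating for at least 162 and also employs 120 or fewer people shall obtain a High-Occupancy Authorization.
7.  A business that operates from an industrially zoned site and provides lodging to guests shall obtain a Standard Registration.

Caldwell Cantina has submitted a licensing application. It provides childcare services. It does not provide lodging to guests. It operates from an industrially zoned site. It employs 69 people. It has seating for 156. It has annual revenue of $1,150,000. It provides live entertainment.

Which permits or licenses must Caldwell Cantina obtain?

Municipal Permit, Standard License

1. revenue $1,150,000 > $475,000; seating 156 < 166; provides live entertainment → Commercial Registration not required.
2. operates from an industrially zoned site; revenue $1,150,000 ≥ $800,000 → Annual Permit not required.
3. employees 69 ≤ 85; revenue $1,150,000 ≤ $1,675,000; provides childcare services → Trade License not required.
4. seating 156 > 152 → Standard License required.
5. revenue $1,150,000 < $1,650,000 → Municipal Permit required.
6. seating 156 < 162; employees 69 ≤ 120 → High-Occupancy Authorization not required.
7. operates from an industrially zoned site; does not provide lodging to guests → Standard Registration not required.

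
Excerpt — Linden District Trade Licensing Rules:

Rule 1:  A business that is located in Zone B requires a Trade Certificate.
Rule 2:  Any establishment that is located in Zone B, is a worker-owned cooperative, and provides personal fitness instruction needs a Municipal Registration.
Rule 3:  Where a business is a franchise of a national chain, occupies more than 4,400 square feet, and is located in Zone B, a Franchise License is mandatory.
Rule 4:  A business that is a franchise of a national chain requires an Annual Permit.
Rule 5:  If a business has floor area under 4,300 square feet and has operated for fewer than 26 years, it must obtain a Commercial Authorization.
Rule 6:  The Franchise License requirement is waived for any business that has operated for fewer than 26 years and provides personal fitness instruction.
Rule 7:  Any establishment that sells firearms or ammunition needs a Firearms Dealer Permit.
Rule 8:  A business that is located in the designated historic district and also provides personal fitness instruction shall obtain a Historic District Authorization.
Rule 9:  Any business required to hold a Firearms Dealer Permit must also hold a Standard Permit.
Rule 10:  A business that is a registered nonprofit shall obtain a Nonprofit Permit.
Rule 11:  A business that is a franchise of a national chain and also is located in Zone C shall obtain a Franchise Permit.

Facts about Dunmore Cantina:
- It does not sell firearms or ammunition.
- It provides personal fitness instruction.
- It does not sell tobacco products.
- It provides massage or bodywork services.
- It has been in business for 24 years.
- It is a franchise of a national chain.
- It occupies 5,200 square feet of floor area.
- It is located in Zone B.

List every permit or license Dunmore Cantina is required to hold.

Rule 1: is located in Zone B → Trade Certificate required.
Rule 2: is located in Zone B; is a franchise of a national chain (not: is a worker-owned cooperative); provides personal fitness instruction → Municipal Registration not required.
Rule 3: is a franchise of a national chain; floor area 5,200 square feet > 4,400 square feet; is located in Zone B → Franchise License required.
Rule 4: is a franchise of a national chain → Annual Permit required.
Rule 5: floor area 5,200 square feet ≥ 4,300 square feet; years in business 24 < 26 → Commercial Authorization not required.
Rule 6: years in business 24 < 26; provides personal fitness instruction → exempt from Franchise License.
Rule 7: does not sell firearms or ammunition → Firearms Dealer Permit not required.
Rule 8: is located in Zone B (not: is located in the designated historic district); provides personal fitness instruction → Historic District Authorization not required.
Rule 9: Firearms Dealer Permit is not required → no effect.
Rule 10: is a franchise of a national chain (not: is a registered nonprofit) → Nonprofit Permit not required.
Rule 11: is a franchise of a national chain; is located in Zone B (not: is located in Zone C) → Franchise Permit not required.

Annual Permit, Trade Certificate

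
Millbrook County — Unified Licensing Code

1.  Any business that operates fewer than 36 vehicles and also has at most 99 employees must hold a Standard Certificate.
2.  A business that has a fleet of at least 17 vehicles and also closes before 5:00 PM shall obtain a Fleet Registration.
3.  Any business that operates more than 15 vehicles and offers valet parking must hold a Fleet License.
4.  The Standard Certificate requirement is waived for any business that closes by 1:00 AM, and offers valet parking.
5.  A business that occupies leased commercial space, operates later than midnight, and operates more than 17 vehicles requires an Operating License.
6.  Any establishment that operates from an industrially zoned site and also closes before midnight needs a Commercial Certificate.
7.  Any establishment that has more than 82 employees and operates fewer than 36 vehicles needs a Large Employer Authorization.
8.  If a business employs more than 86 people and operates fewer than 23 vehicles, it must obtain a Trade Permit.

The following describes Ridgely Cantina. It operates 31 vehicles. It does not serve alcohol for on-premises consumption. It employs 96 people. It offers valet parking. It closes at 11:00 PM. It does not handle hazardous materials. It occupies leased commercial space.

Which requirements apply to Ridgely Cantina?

1. vehicles 31 < 36; employees 96 ≤ 99 → Standard Certificate required.
2. vehicles 31 ≥ 17; closes 11:00 PM, after 5:00 PM → Fleet Registration not required.
3. vehicles 31 > 15; offers valet parking → Fleet License required.
4. closes 11:00 PM, at/before 1:00 AM; offers valet parking → exempt from Standard Certificate.
5. occupies leased commercial space; closes 11:00 PM, at/before midnight; vehicles 31 > 17 → Operating License not required.
6. occupies leased commercial space (not: operates from an industrially zoned site); closes 11:00 PM, at/before midnight → Commercial Certificate not required.
7. employees 96 > 82; vehicles 31 < 36 → Large Employer Authorization required.
8. employees 96 > 86; vehicles 31 ≥ 23 → Trade Permit not required.

Fleet License, Large Employer Authorization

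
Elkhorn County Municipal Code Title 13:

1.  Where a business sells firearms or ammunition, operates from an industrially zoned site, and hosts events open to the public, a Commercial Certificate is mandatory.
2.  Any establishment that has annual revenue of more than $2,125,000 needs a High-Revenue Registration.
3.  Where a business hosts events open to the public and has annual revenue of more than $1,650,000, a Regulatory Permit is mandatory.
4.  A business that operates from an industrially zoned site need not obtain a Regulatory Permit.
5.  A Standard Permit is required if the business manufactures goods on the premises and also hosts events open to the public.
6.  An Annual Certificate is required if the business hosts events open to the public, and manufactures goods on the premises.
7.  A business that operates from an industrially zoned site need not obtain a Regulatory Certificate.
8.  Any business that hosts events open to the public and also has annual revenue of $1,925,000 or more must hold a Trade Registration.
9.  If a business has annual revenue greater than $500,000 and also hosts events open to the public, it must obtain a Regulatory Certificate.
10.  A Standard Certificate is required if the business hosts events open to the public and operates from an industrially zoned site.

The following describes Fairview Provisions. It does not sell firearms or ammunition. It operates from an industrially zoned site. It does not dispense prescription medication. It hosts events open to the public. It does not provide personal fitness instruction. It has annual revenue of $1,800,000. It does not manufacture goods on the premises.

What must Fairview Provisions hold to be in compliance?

1. does not sell firearms or ammunition; operates from an industrially zoned site; hosts events open to the public → Commercial Certificate not required.
2. revenue $1,800,000 ≤ $2,125,000 → High-Revenue Registration not required.
3. hosts events open to the public; revenue $1,800,000 > $1,650,000 → Regulatory Permit required.
4. operates from an industrially zoned site → exempt from Regulatory Permit.
5. does not manufacture goods on the premises; hosts events open to the public → Standard Permit not required.
6. hosts events open to the public; does not manufacture goods on the premises → Annual Certificate not required.
7. operates from an industrially zoned site → exempt from Regulatory Certificate.
8. hosts events open to the public; revenue $1,800,000 < $1,925,000 → Trade Registration not required.
9. revenue $1,800,000 > $500,000; hosts events open to the public → Regulatory Certificate required.
10. hosts events open to the public; operates from an industrially zoned site → Standard Certificate required.

Standard Certificate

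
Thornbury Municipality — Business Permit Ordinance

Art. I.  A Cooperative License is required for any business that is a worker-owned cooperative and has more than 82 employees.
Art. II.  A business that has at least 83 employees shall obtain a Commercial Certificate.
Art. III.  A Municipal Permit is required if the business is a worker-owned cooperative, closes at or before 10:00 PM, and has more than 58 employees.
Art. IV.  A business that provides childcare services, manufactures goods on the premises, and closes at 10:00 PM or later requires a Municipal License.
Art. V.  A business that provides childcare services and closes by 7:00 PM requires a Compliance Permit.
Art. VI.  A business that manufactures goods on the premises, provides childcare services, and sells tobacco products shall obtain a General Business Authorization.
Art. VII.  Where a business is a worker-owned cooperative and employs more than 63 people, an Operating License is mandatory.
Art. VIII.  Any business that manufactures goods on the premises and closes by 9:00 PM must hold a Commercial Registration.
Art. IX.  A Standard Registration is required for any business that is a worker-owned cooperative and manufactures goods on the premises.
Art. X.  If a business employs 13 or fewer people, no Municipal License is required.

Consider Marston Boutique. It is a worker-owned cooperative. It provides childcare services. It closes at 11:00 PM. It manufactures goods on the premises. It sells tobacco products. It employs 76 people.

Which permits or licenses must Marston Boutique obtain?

Art. I. is a worker-owned cooperative; employees 76 ≤ 82 → Cooperative License not required.
Art. II. employees 76 < 83 → Commercial Certificate not required.
Art. III. is a worker-owned cooperative; closes 11:00 PM, after 10:00 PM; employees 76 > 58 → Municipal Permit not required.
Art. IV. provides childcare services; manufactures goods on the premises; closes 11:00 PM, after 10:00 PM → Municipal License required.
Art. V. provides childcare services; closes 11:00 PM, after 7:00 PM → Compliance Permit not required.
Art. VI. manufactures goods on the premises; provides childcare services; sells tobacco products → General Business Authorization required.
Art. VII. is a worker-owned cooperative; employees 76 > 63 → Operating License required.
Art. VIII. manufactures goods on the premises; closes 11:00 PM, after 9:00 PM → Commercial Registration not required.
Art. IX. is a worker-owned cooperative; manufactures goods on the premises → Standard Registration required.
Art. X. employees 76 > 13 → Municipal License exemption does not apply.

General Business Authorization, Municipal License, Operating License, Standard Registration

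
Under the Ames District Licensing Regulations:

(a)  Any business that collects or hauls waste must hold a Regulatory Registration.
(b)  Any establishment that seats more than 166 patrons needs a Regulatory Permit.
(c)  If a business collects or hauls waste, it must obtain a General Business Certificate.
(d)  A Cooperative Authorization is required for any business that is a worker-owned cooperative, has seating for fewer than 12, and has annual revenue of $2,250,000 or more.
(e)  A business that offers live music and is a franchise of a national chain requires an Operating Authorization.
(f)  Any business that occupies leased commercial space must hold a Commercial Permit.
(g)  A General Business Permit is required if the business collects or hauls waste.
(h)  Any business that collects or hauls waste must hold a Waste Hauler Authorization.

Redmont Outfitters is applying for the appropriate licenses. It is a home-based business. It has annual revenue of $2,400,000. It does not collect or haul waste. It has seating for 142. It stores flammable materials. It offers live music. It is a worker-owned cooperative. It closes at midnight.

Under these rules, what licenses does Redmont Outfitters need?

None

(a) does not collect or haul waste → Regulatory Registration not required.
(b) seating 142 ≤ 166 → Regulatory Permit not required.
(c) does not collect or haul waste → General Business Certificate not required.
(d) is a worker-owned cooperative; seating 142 ≥ 12; revenue $2,400,000 ≥ $2,250,000 → Cooperative Authorization not required.
(e) offers live music; is a worker-owned cooperative (not: is a franchise of a national chain) → Operating Authorization not required.
(f) is a home-based business (not: occupies leased commercial space) → Commercial Permit not required.
(g) does not collect or haul waste → General Business Permit not required.
(h) does not collect or haul waste → Waste Hauler Authorization not required.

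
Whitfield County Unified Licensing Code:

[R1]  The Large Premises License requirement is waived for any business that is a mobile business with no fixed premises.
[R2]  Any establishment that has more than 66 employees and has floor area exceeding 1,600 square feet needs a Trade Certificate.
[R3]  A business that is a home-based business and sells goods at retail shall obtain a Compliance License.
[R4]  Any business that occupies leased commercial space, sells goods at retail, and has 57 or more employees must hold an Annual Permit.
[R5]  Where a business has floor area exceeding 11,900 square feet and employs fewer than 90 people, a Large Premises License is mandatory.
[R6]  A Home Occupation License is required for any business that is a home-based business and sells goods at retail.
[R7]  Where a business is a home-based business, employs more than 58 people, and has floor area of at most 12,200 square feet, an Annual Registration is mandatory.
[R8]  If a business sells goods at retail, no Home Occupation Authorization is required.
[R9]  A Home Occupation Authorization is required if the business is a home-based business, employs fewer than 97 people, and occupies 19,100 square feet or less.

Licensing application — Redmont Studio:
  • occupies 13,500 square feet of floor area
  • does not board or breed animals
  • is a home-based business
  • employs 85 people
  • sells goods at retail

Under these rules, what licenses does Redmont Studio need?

[R1] is a home-based business (not: is a mobile business with no fixed premises) → Large Premises License exemption does not apply.
[R2] employees 85 > 66; floor area 13,500 square feet > 1,600 square feet → Trade Certificate required.
[R3] is a home-based business; sells goods at retail → Compliance License required.
[R4] is a home-based business (not: occupies leased commercial space); sells goods at retail; employees 85 ≥ 57 → Annual Permit not required.
[R5] floor area 13,500 square feet > 11,900 square feet; employees 85 < 90 → Large Premises License required.
[R6] is a home-based business; sells goods at retail → Home Occupation License required.
[R7] is a home-based business; employees 85 > 58; floor area 13,500 square feet > 12,200 square feet → Annual Registration not required.
[R8] sells goods at retail → exempt from Home Occupation Authorization.
[R9] is a home-based business; employees 85 < 97; floor area 13,500 square feet ≤ 19,100 square feet → Home Occupation Authorization required.

Compliance License, Home Occupation License, Large Premises License, Trade Certificate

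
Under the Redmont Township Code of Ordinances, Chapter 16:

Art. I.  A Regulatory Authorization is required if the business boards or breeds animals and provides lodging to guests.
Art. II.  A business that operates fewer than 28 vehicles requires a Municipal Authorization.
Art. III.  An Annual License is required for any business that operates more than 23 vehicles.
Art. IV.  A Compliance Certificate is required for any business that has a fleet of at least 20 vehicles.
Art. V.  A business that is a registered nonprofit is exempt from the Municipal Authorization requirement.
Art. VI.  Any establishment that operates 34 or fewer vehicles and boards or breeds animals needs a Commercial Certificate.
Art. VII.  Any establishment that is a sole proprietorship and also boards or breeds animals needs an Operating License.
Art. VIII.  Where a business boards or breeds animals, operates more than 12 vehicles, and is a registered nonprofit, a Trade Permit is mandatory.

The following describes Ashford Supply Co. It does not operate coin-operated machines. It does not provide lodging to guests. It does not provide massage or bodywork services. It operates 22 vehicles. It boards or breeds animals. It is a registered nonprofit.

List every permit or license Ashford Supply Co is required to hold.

Art. I. boards or breeds animals; does not provide lodging to guests → Regulatory Authorization not required.
Art. II. vehicles 22 < 28 → Municipal Authorization required.
Art. III. vehicles 22 ≤ 23 → Annual License not required.
Art. IV. vehicles 22 ≥ 20 → Compliance Certificate required.
Art. V. is a registered nonprofit → exempt from Municipal Authorization.
Art. VI. vehicles 22 ≤ 34; boards or breeds animals → Commercial Certificate required.
Art. VII. is a registered nonprofit (not: is a sole proprietorship); boards or breeds animals → Operating License not required.
Art. VIII. boards or breeds animals; vehicles 22 > 12; is a registered nonprofit → Trade Permit required.

Commercial Certificate, Compliance Certificate, Trade Permit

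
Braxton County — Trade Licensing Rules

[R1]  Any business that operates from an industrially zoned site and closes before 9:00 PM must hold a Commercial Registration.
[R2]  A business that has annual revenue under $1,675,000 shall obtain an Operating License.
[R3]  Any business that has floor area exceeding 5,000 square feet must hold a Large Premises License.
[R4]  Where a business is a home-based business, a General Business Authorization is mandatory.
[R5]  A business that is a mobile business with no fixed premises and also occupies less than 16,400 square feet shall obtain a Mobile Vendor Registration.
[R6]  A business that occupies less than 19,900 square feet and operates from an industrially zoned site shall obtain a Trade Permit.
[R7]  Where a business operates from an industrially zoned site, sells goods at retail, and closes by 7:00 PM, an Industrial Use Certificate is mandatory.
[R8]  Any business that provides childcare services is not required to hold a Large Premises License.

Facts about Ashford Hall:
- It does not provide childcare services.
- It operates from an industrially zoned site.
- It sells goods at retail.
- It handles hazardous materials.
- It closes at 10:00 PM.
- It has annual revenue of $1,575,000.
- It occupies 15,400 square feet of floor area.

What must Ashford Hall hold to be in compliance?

[R1] operates from an industrially zoned site; closes 10:00 PM, after 9:00 PM → Commercial Registration not required.
[R2] revenue $1,575,000 < $1,675,000 → Operating License required.
[R3] floor area 15,400 square feet > 5,000 square feet → Large Premises License required.
[R4] operates from an industrially zoned site (not: is a home-based business) → General Business Authorization not required.
[R5] operates from an industrially zoned site (not: is a mobile business with no fixed premises); floor area 15,400 square feet < 16,400 square feet → Mobile Vendor Registration not required.
[R6] floor area 15,400 square feet < 19,900 square feet; operates from an industrially zoned site → Trade Permit required.
[R7] operates from an industrially zoned site; sells goods at retail; closes 10:00 PM, after 7:00 PM → Industrial Use Certificate not required.
[R8] does not provide childcare services → Large Premises License exemption does not apply.

Large Premises License, Operating License, Trade Permit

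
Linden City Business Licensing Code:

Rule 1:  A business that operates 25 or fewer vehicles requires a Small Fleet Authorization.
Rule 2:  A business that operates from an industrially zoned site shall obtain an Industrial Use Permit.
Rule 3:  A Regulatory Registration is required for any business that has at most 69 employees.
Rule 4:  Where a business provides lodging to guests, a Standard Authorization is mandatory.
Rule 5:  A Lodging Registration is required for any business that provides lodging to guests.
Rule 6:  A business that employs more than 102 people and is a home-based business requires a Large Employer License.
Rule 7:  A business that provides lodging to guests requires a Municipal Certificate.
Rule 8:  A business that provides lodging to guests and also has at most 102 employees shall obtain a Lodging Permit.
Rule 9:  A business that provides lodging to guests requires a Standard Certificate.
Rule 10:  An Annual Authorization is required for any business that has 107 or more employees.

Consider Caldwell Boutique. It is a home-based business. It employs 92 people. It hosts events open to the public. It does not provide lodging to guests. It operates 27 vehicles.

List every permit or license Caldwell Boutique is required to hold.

Rule 1: vehicles 27 > 25 → Small Fleet Authorization not required.
Rule 2: is a home-based business (not: operates from an industrially zoned site) → Industrial Use Permit not required.
Rule 3: employees 92 > 69 → Regulatory Registration not required.
Rule 4: does not provide lodging to guests → Standard Authorization not required.
Rule 5: does not provide lodging to guests → Lodging Registration not required.
Rule 6: employees 92 ≤ 102; is a home-based business → Large Employer License not required.
Rule 7: does not provide lodging to guests → Municipal Certificate not required.
Rule 8: does not provide lodging to guests; employees 92 ≤ 102 → Lodging Permit not required.
Rule 9: does not provide lodging to guests → Standard Certificate not required.
Rule 10: employees 92 < 107 → Annual Authorization not required.

None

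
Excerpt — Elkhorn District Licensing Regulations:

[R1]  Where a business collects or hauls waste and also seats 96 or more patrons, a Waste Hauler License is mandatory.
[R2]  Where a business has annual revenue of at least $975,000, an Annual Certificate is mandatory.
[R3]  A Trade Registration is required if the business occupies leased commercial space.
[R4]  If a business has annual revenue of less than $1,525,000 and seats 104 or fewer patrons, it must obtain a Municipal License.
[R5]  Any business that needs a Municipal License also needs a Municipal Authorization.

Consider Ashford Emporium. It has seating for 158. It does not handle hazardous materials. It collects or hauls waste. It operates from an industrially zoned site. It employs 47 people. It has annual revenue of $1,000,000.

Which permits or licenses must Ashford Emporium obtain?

Annual Certificate, Waste Hauler License

[R1] collects or hauls waste; seating 158 ≥ 96 → Waste Hauler License required.
[R2] revenue $1,000,000 ≥ $975,000 → Annual Certificate required.
[R3] operates from an industrially zoned site (not: occupies leased commercial space) → Trade Registration not required.
[R4] revenue $1,000,000 < $1,525,000; seating 158 > 104 → Municipal License not required.
[R5] Municipal License is not required → no effect.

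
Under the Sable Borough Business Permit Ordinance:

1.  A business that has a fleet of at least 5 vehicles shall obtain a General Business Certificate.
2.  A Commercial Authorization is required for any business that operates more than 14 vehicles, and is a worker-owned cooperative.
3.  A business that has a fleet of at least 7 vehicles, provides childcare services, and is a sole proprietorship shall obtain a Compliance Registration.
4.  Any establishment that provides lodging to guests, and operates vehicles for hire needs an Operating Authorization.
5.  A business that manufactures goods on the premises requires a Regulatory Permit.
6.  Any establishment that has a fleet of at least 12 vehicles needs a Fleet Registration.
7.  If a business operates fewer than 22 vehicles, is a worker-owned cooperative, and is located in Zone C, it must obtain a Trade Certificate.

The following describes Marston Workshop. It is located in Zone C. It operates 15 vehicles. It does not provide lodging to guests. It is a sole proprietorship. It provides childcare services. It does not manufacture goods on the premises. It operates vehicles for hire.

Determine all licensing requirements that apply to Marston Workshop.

Compliance Registration, Fleet Registration, General Business Certificate

1. vehicles 15 ≥ 5 → General Business Certificate required.
2. vehicles 15 > 14; is a sole proprietorship (not: is a worker-owned cooperative) → Commercial Authorization not required.
3. vehicles 15 ≥ 7; provides childcare services; is a sole proprietorship → Compliance Registration required.
4. does not provide lodging to guests; operates vehicles for hire → Operating Authorization not required.
5. does not manufacture goods on the premises → Regulatory Permit not required.
6. vehicles 15 ≥ 12 → Fleet Registration required.
7. vehicles 15 < 22; is a sole proprietorship (not: is a worker-owned cooperative); is located in Zone C → Trade Certificate not required.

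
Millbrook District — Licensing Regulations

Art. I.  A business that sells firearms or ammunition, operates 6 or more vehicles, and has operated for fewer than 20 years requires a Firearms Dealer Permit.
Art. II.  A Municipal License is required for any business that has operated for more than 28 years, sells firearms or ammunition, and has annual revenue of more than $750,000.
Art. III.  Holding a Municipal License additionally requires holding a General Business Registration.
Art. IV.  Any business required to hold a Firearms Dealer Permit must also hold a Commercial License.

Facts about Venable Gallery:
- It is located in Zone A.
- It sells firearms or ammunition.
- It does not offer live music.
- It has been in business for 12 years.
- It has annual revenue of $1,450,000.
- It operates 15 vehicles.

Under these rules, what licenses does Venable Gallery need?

Commercial License, Firearms Dealer Permit

Art. I. sells firearms or ammunition; vehicles 15 ≥ 6; years in business 12 < 20 → Firearms Dealer Permit required.
Art. II. years in business 12 ≤ 28; sells firearms or ammunition; revenue $1,450,000 > $750,000 → Municipal License not required.
Art. III. Municipal License is not required → no effect.
Art. IV. Firearms Dealer Permit is required → Commercial License also required.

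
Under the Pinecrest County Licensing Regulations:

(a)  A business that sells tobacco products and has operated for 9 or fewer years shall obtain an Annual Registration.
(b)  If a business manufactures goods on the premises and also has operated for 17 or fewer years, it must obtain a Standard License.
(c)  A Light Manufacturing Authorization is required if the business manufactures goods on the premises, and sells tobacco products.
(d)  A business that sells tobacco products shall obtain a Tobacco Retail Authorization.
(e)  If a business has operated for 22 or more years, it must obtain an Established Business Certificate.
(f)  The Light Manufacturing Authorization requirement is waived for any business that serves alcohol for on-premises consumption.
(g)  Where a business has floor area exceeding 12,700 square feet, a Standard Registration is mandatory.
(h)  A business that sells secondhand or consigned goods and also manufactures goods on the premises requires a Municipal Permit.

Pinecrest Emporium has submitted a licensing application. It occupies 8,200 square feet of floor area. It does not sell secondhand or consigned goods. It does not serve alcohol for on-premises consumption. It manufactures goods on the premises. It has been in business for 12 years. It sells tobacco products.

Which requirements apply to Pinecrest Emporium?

Light Manufacturing Authorization, Standard License, Tobacco Retail Authorization

(a) sells tobacco products; years in business 12 > 9 → Annual Registration not required.
(b) manufactures goods on the premises; years in business 12 ≤ 17 → Standard License required.
(c) manufactures goods on the premises; sells tobacco products → Light Manufacturing Authorization required.
(d) sells tobacco products → Tobacco Retail Authorization required.
(e) years in business 12 < 22 → Established Business Certificate not required.
(f) does not serve alcohol for on-premises consumption → Light Manufacturing Authorization exemption does not apply.
(g) floor area 8,200 square feet ≤ 12,700 square feet → Standard Registration not required.
(h) does not sell secondhand or consigned goods; manufactures goods on the premises → Municipal Permit not required.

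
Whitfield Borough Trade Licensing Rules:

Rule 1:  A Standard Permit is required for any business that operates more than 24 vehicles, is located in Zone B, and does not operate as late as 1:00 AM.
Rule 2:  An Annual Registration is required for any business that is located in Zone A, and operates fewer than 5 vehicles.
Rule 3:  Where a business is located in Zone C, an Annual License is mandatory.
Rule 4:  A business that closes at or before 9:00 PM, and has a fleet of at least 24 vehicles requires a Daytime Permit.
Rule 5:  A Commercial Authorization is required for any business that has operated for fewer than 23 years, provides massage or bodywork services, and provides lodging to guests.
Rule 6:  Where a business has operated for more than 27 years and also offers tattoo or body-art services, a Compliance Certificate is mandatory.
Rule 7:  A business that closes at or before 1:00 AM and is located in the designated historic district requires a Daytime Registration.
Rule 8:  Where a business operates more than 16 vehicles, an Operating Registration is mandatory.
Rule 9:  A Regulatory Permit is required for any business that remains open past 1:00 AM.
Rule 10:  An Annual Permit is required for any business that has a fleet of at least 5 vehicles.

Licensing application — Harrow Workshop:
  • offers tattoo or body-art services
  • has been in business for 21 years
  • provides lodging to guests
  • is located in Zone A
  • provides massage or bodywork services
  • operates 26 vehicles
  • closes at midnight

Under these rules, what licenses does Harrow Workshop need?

Rule 1: vehicles 26 > 24; is located in Zone A (not: is located in Zone B); closes midnight, at/before 1:00 AM → Standard Permit not required.
Rule 2: is located in Zone A; vehicles 26 ≥ 5 → Annual Registration not required.
Rule 3: is located in Zone A (not: is located in Zone C) → Annual License not required.
Rule 4: closes midnight, after 9:00 PM; vehicles 26 ≥ 24 → Daytime Permit not required.
Rule 5: years in business 21 < 23; provides massage or bodywork services; provides lodging to guests → Commercial Authorization required.
Rule 6: years in business 21 ≤ 27; offers tattoo or body-art services → Compliance Certificate not required.
Rule 7: closes midnight, at/before 1:00 AM; is located in Zone A (not: is located in the designated historic district) → Daytime Registration not required.
Rule 8: vehicles 26 > 16 → Operating Registration required.
Rule 9: closes midnight, at/before 1:00 AM → Regulatory Permit not required.
Rule 10: vehicles 26 ≥ 5 → Annual Permit required.

Annual Permit, Commercial Authorization, Operating Registration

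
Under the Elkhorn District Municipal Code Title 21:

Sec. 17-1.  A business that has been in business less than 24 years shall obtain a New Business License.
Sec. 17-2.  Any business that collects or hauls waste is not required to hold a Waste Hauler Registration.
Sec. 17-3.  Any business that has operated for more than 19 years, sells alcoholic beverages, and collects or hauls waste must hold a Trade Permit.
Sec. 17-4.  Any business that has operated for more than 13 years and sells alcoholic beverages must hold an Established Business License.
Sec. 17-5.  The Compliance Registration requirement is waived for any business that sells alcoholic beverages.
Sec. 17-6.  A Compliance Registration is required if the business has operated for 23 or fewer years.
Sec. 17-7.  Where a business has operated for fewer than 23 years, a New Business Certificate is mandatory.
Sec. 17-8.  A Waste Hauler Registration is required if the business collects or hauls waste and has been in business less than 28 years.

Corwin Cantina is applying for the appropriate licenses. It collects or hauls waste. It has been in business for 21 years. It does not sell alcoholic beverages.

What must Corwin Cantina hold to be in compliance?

Sec. 17-1. years in business 21 < 24 → New Business License required.
Sec. 17-2. collects or hauls waste → exempt from Waste Hauler Registration.
Sec. 17-3. years in business 21 > 19; does not sell alcoholic beverages; collects or hauls waste → Trade Permit not required.
Sec. 17-4. years in business 21 > 13; does not sell alcoholic beverages → Established Business License not required.
Sec. 17-5. does not sell alcoholic beverages → Compliance Registration exemption does not apply.
Sec. 17-6. years in business 21 ≤ 23 → Compliance Registration required.
Sec. 17-7. years in business 21 < 23 → New Business Certificate required.
Sec. 17-8. collects or hauls waste; years in business 21 < 28 → Waste Hauler Registration required.

Compliance Registration, New Business Certificate, New Business License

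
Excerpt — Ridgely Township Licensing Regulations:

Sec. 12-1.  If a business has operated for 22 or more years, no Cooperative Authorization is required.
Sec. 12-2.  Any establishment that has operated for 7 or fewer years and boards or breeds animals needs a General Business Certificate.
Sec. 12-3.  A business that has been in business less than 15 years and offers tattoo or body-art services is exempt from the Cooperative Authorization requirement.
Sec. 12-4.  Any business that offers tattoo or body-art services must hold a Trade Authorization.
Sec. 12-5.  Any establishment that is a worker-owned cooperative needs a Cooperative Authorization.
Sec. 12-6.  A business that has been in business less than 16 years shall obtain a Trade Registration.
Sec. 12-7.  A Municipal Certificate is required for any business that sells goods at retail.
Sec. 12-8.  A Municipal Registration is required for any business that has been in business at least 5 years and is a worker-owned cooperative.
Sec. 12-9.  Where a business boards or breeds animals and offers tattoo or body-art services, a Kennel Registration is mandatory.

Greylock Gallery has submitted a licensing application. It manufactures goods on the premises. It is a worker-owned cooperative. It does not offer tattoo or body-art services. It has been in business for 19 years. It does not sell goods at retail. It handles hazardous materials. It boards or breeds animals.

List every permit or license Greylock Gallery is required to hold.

Cooperative Authorization, Municipal Registration

Sec. 12-1. years in business 19 < 22 → Cooperative Authorization exemption does not apply.
Sec. 12-2. years in business 19 > 7; boards or breeds animals → General Business Certificate not required.
Sec. 12-3. years in business 19 ≥ 15; does not offer tattoo or body-art services → Cooperative Authorization exemption does not apply.
Sec. 12-4. does not offer tattoo or body-art services → Trade Authorization not required.
Sec. 12-5. is a worker-owned cooperative → Cooperative Authorization required.
Sec. 12-6. years in business 19 ≥ 16 → Trade Registration not required.
Sec. 12-7. does not sell goods at retail → Municipal Certificate not required.
Sec. 12-8. years in business 19 ≥ 5; is a worker-owned cooperative → Municipal Registration required.
Sec. 12-9. boards or breeds animals; does not offer tattoo or body-art services → Kennel Registration not required.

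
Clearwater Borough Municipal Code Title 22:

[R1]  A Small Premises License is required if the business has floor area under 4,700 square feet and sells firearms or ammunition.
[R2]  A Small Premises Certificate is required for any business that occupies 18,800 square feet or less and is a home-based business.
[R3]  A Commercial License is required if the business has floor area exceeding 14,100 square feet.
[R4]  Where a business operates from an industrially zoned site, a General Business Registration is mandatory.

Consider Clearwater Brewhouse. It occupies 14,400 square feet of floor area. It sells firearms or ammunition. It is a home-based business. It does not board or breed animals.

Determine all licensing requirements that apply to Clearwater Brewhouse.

[R1] floor area 14,400 square feet ≥ 4,700 square feet; sells firearms or ammunition → Small Premises License not required.
[R2] floor area 14,400 square feet ≤ 18,800 square feet; is a home-based business → Small Premises Certificate required.
[R3] floor area 14,400 square feet > 14,100 square feet → Commercial License required.
[R4] is a home-based business (not: operates from an industrially zoned site) → General Business Registration not required.

Commercial License, Small Premises Certificate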